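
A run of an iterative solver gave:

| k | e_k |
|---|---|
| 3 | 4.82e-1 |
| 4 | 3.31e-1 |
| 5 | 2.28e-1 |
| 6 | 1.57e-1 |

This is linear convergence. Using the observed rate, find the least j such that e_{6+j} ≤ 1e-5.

Rate ρ ≈ e_6/e_5 = 1.57e-1/2.28e-1 = 0.6886.
After j more steps, e_{6+j} ≈ 1.57e-1·ρ^j; need ρ^j ≤ 1e-5/1.57e-1 = 6.36943e-05.
j ≥ ln(6.36943e-05)/ln(0.6886) = -9.6614/-0.37309 = 25.896.
So 26 more iterations are needed.

26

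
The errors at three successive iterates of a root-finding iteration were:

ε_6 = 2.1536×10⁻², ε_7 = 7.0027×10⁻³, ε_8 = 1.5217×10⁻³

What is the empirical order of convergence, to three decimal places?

p ≈ ln(ε_8/ε_7) / ln(ε_7/ε_6)
  = ln(1.5217×10⁻³/7.0027×10⁻³) / ln(7.0027×10⁻³/2.1536×10⁻²)
  = ln(0.217302) / ln(0.325163)
  = -1.526467 / -1.123429 ≈ 1.358757

1.359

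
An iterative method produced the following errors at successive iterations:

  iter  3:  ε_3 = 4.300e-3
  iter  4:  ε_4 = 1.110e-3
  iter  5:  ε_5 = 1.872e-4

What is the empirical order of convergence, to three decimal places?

p ≈ ln(ε_5/ε_4) / ln(ε_4/ε_3)
  = ln(1.872e-4/1.110e-3) / ln(1.110e-3/4.300e-3)
  = ln(0.168649) / ln(0.25814)
  = -1.779936 / -1.354253 ≈ 1.314330

1.314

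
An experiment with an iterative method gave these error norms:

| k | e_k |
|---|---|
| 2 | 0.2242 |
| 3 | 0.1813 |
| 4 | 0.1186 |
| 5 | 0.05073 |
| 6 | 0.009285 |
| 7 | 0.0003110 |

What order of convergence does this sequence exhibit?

Consecutive ratios: e_7/e_6 = 0.0003110/0.009285 = 0.0334949, e_6/e_5 = 0.009285/0.05073 = 0.183028.
p ≈ ln(0.0334949)/ln(0.183028) = -3.3964/-1.6981 ≈ 2.00.
So the convergence is quadratic (order 2).

2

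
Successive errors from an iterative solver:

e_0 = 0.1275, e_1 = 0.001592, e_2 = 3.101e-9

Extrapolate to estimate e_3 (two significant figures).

First estimate the order: p ≈ ln(e_2/e_1) / ln(e_1/e_0) = ln(3.101e-9/0.001592)/ln(0.001592/0.1275) = ln(1.94786e-06)/ln(0.0124863) ≈ 2.9999.
Then e_3 ≈ e_2·(e_2/e_1)^p = 3.101e-9·(1.94786e-06)^2.9999 = 3.101e-9·7.40021e-18 ≈ 2.295e-26.

2.3e-26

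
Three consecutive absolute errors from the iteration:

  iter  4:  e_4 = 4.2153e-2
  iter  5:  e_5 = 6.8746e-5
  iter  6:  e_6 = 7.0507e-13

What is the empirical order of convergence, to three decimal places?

p ≈ ln(e_6/e_5) / ln(e_5/e_4)
  = ln(7.0507e-13/6.8746e-5) / ln(6.8746e-5/4.2153e-2)
  = ln(1.02562e-08) / ln(0.00163087)
  = -18.395383 / -6.418642 ≈ 2.865931

2.866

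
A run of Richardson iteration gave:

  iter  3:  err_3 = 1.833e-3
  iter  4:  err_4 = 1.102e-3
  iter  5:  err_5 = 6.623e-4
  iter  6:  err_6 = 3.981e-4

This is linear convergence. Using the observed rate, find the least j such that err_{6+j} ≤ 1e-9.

Rate ρ ≈ err_6/err_5 = 3.981e-4/6.623e-4 = 0.6011.
After j more steps, err_{6+j} ≈ 3.981e-4·ρ^j; need ρ^j ≤ 1e-9/3.981e-4 = 2.51193e-06.
j ≥ ln(2.51193e-06)/ln(0.6011) = -12.8945/-0.50899 = 25.334.
So 26 more iterations are needed.

26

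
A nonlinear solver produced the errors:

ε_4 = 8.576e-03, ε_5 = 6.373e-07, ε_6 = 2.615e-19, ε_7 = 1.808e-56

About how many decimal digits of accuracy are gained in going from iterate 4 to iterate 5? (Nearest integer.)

Digits gained ≈ log₁₀(ε_4/ε_5) = log₁₀(8.576e-03/6.373e-07) = log₁₀(13456.8) ≈ 4.129.

4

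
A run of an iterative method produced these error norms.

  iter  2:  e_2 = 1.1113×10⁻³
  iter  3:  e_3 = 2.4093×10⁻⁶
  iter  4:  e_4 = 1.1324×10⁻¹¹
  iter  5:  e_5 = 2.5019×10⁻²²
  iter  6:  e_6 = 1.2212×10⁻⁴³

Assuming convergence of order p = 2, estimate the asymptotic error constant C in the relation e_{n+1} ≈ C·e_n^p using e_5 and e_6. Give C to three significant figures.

1.95

C ≈ e_6 / e_5^2
  = 1.2212×10⁻⁴³ / (2.5019×10⁻²²)^2
  = 1.2212×10⁻⁴³ / 6.2595e-44 ≈ 1.951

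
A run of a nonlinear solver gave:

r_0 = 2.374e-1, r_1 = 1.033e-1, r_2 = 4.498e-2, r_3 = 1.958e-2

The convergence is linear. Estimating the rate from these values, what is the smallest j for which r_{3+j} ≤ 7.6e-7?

Rate ρ ≈ r_3/r_2 = 1.958e-2/4.498e-2 = 0.4353.
After j more steps, r_{3+j} ≈ 1.958e-2·ρ^j; need ρ^j ≤ 7.6e-7/1.958e-2 = 3.88151e-05.
j ≥ ln(3.88151e-05)/ln(0.4353) = -10.1567/-0.83172 = 12.212.
So 13 more iterations are needed.

13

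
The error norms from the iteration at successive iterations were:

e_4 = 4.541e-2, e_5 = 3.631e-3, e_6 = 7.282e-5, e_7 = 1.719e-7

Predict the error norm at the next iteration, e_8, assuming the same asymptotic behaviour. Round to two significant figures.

1.5e-11

First estimate the order: p ≈ ln(e_7/e_6) / ln(e_6/e_5) = ln(1.719e-7/7.282e-5)/ln(7.282e-5/3.631e-3) = ln(0.00236062)/ln(0.0200551) ≈ 1.5473.
Then e_8 ≈ e_7·(e_7/e_6)^p = 1.719e-7·(0.00236062)^1.5473 = 1.719e-7·8.61555e-05 ≈ 1.481e-11.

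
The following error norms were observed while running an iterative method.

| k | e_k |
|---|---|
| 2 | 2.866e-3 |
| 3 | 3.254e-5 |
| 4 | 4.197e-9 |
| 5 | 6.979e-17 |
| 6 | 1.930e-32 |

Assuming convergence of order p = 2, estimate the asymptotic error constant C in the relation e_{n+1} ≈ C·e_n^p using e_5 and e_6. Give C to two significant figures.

4.0

C ≈ e_6 / e_5^2
  = 1.930e-32 / (6.979e-17)^2
  = 1.930e-32 / 4.87064e-33 ≈ 3.9625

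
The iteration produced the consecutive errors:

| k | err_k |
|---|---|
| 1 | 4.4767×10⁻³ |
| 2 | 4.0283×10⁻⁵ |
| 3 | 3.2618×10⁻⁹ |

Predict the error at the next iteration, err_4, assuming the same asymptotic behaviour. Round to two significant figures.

2.1e-17

First estimate the order: p ≈ ln(err_3/err_2) / ln(err_2/err_1) = ln(3.2618×10⁻⁹/4.0283×10⁻⁵)/ln(4.0283×10⁻⁵/4.4767×10⁻³) = ln(8.09721e-05)/ln(0.00899837) ≈ 2.0000.
Then err_4 ≈ err_3·(err_3/err_2)^p = 3.2618×10⁻⁹·(8.09721e-05)^2.0000 = 3.2618×10⁻⁹·6.55648e-09 ≈ 2.139e-17.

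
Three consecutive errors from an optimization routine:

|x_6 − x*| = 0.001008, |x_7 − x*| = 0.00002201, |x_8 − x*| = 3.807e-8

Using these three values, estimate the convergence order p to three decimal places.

1.663

p ≈ ln(|x_8 − x*|/|x_7 − x*|) / ln(|x_7 − x*|/|x_6 − x*|)
  = ln(3.807e-8/0.00002201) / ln(0.00002201/0.001008)
  = ln(0.00172967) / ln(0.0218353)
  = -6.359825 / -3.824227 ≈ 1.663035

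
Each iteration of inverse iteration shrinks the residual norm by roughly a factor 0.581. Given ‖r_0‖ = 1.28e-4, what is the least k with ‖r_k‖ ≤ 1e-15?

After k steps, ‖r_k‖ ≈ 1.28e-4·0.581^k.
Need 0.581^k ≤ 1e-15/1.28e-4 = 7.8125e-12.
k ≥ ln(7.8125e-12)/ln(0.581) = -25.5753/-0.54300 = 47.100.
Smallest integer k = 48.

48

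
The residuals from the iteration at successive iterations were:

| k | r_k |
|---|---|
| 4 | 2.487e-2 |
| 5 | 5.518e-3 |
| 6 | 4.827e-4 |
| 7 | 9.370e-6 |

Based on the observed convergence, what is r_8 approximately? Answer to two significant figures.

1.6e-8

First estimate the order: p ≈ ln(r_7/r_6) / ln(r_6/r_5) = ln(9.370e-6/4.827e-4)/ln(4.827e-4/5.518e-3) = ln(0.0194116)/ln(0.0874773) ≈ 1.6179.
Then r_8 ≈ r_7·(r_7/r_6)^p = 9.370e-6·(0.0194116)^1.6179 = 9.370e-6·0.00169924 ≈ 1.592e-08.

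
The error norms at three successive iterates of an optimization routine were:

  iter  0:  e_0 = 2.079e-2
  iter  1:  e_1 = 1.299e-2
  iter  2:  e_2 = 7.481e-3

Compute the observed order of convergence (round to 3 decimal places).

1.173

p ≈ ln(e_2/e_1) / ln(e_1/e_0)
  = ln(7.481e-3/1.299e-2) / ln(1.299e-2/2.079e-2)
  = ln(0.575905) / ln(0.62482)
  = -0.551813 / -0.470292 ≈ 1.173341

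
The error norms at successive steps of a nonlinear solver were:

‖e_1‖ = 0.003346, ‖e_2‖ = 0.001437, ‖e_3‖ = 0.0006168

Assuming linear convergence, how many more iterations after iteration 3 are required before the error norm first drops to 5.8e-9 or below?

14

Rate ρ ≈ ‖e_3‖/‖e_2‖ = 0.0006168/0.001437 = 0.4292.
After j more steps, ‖e_{3+j}‖ ≈ 0.0006168·ρ^j; need ρ^j ≤ 5.8e-9/0.0006168 = 9.40337e-06.
j ≥ ln(9.40337e-06)/ln(0.4292) = -11.5744/-0.84583 = 13.684.
So 14 more iterations are needed.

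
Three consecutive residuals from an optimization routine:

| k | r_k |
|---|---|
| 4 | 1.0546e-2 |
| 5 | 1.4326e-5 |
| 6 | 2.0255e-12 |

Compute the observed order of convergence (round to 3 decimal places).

2.389

p ≈ ln(r_6/r_5) / ln(r_5/r_4)
  = ln(2.0255e-12/1.4326e-5) / ln(1.4326e-5/1.0546e-2)
  = ln(1.41386e-07) / ln(0.00135843)
  = -15.771772 / -6.601426 ≈ 2.389146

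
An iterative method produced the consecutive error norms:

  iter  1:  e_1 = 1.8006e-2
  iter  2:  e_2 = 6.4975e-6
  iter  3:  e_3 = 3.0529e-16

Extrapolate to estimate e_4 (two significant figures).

3.2e-47

First estimate the order: p ≈ ln(e_3/e_2) / ln(e_2/e_1) = ln(3.0529e-16/6.4975e-6)/ln(6.4975e-6/1.8006e-2) = ln(4.69858e-11)/ln(0.000360852) ≈ 3.0000.
Then e_4 ≈ e_3·(e_3/e_2)^p = 3.0529e-16·(4.69858e-11)^3.0000 = 3.0529e-16·1.03729e-31 ≈ 3.167e-47.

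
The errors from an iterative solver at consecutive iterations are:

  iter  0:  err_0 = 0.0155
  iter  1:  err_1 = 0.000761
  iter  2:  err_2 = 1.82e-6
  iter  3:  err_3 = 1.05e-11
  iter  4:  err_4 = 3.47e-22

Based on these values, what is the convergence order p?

2

Consecutive ratios: err_4/err_3 = 3.47e-22/1.05e-11 = 3.30476e-11, err_3/err_2 = 1.05e-11/1.82e-6 = 5.76923e-06.
p ≈ ln(3.30476e-11)/ln(5.76923e-06) = -24.1331/-12.0630 ≈ 2.00.
So the convergence is quadratic (order 2).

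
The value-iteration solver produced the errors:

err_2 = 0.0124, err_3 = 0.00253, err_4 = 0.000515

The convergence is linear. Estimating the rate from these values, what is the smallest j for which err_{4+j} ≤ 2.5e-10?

Rate ρ ≈ err_4/err_3 = 0.000515/0.00253 = 0.2036.
After j more steps, err_{4+j} ≈ 0.000515·ρ^j; need ρ^j ≤ 2.5e-10/0.000515 = 4.85437e-07.
j ≥ ln(4.85437e-07)/ln(0.2036) = -14.5382/-1.59160 = 9.134.
So 10 more iterations are needed.

10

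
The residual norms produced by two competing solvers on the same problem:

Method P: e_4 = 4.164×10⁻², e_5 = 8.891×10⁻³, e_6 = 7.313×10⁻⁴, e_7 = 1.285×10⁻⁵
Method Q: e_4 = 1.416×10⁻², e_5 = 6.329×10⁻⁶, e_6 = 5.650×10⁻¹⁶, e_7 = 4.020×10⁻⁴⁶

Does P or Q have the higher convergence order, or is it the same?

Method P: p ≈ ln(1.285×10⁻⁵/7.313×10⁻⁴)/ln(7.313×10⁻⁴/8.891×10⁻³) ≈ 1.62.
Method Q: p ≈ ln(4.020×10⁻⁴⁶/5.650×10⁻¹⁶)/ln(5.650×10⁻¹⁶/6.329×10⁻⁶) ≈ 3.00.
Method Q has the higher order (≈3.0 vs ≈1.6).

Q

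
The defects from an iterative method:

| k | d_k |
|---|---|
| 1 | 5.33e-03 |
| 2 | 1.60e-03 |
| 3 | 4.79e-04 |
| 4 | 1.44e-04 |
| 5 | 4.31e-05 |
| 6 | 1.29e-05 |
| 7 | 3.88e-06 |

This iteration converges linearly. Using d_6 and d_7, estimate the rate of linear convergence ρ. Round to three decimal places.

0.301

ρ ≈ d_7/d_6 = 3.88e-06/1.29e-05 = 0.30078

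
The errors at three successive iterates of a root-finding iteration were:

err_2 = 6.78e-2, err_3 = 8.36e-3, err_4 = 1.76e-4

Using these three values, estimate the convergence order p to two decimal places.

p ≈ ln(err_4/err_3) / ln(err_3/err_2)
  = ln(1.76e-4/8.36e-3) / ln(8.36e-3/6.78e-2)
  = ln(0.0210526) / ln(0.123304)
  = -3.86073 / -2.09310 ≈ 1.84450

1.84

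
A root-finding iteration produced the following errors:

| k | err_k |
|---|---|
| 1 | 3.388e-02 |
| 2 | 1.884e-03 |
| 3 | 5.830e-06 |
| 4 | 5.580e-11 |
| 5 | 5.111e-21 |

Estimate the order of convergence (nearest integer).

Consecutive ratios: err_5/err_4 = 5.111e-21/5.580e-11 = 9.1595e-11, err_4/err_3 = 5.580e-11/5.830e-06 = 9.57118e-06.
p ≈ ln(9.1595e-11)/ln(9.57118e-06) = -23.1136/-11.5568 ≈ 2.00.
So the convergence is quadratic (order 2).

2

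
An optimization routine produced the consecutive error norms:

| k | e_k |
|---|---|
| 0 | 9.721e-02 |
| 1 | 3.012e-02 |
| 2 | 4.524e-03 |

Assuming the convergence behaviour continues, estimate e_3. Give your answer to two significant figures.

First estimate the order: p ≈ ln(e_2/e_1) / ln(e_1/e_0) = ln(4.524e-03/3.012e-02)/ln(3.012e-02/9.721e-02) = ln(0.150199)/ln(0.309845) ≈ 1.6180.
Then e_3 ≈ e_2·(e_2/e_1)^p = 4.524e-03·(0.150199)^1.6180 = 4.524e-03·0.0465422 ≈ 0.0002106.

2.1e-4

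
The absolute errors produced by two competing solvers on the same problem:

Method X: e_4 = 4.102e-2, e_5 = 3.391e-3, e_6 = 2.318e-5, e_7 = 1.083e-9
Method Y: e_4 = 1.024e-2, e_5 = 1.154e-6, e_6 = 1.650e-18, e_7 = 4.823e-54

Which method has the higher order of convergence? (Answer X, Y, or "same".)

Y

Method X: p ≈ ln(1.083e-9/2.318e-5)/ln(2.318e-5/3.391e-3) ≈ 2.00.
Method Y: p ≈ ln(4.823e-54/1.650e-18)/ln(1.650e-18/1.154e-6) ≈ 3.00.
Method Y has the higher order (≈3.0 vs ≈2.0).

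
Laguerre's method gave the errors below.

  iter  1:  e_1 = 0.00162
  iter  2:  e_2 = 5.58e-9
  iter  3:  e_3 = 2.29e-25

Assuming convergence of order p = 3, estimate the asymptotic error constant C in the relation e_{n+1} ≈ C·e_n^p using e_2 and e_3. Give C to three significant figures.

1.32

C ≈ e_3 / e_2^3
  = 2.29e-25 / (5.58e-9)^3
  = 2.29e-25 / 1.73741e-25 ≈ 1.3181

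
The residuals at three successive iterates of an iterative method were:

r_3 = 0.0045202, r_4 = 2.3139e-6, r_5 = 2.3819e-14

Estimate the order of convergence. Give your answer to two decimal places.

2.43

p ≈ ln(r_5/r_4) / ln(r_4/r_3)
  = ln(2.3819e-14/2.3139e-6) / ln(2.3139e-6/0.0045202)
  = ln(1.02939e-08) / ln(0.000511902)
  = -18.39171 / -7.57738 ≈ 2.42719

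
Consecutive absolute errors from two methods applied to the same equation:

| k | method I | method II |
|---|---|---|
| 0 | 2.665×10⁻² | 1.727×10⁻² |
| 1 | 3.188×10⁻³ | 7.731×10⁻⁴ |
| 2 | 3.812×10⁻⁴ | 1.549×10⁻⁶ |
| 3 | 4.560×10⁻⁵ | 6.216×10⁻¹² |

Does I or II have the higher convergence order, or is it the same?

II

Method I: p ≈ ln(4.560×10⁻⁵/3.812×10⁻⁴)/ln(3.812×10⁻⁴/3.188×10⁻³) ≈ 1.00.
Method II: p ≈ ln(6.216×10⁻¹²/1.549×10⁻⁶)/ln(1.549×10⁻⁶/7.731×10⁻⁴) ≈ 2.00.
Method II has the higher order (≈2.0 vs ≈1.0).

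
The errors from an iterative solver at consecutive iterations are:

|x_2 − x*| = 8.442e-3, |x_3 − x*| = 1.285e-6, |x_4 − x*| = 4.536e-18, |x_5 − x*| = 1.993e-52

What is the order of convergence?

3

Consecutive ratios: |x_5 − x*|/|x_4 − x*| = 1.993e-52/4.536e-18 = 4.39374e-35, |x_4 − x*|/|x_3 − x*| = 4.536e-18/1.285e-6 = 3.52996e-12.
p ≈ ln(4.39374e-35)/ln(3.52996e-12) = -79.1103/-26.3697 ≈ 3.00.
So the convergence is cubic (order 3).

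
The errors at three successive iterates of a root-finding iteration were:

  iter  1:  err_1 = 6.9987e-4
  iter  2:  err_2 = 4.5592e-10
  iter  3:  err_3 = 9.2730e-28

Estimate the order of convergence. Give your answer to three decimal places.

p ≈ ln(err_3/err_2) / ln(err_2/err_1)
  = ln(9.2730e-28/4.5592e-10) / ln(4.5592e-10/6.9987e-4)
  = ln(2.03391e-18) / ln(6.51435e-07)
  = -40.736572 / -14.244088 ≈ 2.859893

2.860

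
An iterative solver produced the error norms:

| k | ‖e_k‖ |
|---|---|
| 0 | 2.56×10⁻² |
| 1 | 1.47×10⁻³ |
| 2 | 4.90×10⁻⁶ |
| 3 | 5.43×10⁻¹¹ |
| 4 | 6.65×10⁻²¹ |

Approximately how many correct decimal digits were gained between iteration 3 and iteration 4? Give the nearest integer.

Digits gained ≈ log₁₀(‖e_3‖/‖e_4‖) = log₁₀(5.43×10⁻¹¹/6.65×10⁻²¹) = log₁₀(8.16541e+09) ≈ 9.912.

10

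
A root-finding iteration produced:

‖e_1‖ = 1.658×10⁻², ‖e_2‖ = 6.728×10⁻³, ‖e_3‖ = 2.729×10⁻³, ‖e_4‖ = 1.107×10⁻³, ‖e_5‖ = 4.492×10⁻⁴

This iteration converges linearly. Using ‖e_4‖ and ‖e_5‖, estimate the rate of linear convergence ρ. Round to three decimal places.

0.406

ρ ≈ ‖e_5‖/‖e_4‖ = 4.492×10⁻⁴/1.107×10⁻³ = 0.40578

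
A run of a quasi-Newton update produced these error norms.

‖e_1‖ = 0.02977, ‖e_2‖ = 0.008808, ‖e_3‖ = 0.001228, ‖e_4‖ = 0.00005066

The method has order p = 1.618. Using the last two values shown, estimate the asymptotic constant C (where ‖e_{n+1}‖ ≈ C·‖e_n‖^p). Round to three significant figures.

2.60

C ≈ ‖e_4‖ / ‖e_3‖^1.618
  = 0.00005066 / (0.001228)^1.618
  = 0.00005066 / 1.9513e-05 ≈ 2.5962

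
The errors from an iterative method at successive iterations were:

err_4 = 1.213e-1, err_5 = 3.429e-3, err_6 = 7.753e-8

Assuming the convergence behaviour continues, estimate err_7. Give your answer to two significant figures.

9.0e-22

First estimate the order: p ≈ ln(err_6/err_5) / ln(err_5/err_4) = ln(7.753e-8/3.429e-3)/ln(3.429e-3/1.213e-1) = ln(2.26101e-05)/ln(0.0282688) ≈ 2.9998.
Then err_7 ≈ err_6·(err_6/err_5)^p = 7.753e-8·(2.26101e-05)^2.9998 = 7.753e-8·1.15834e-14 ≈ 8.981e-22.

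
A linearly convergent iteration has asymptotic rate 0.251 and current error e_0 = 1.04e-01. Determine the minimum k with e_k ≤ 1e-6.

After k steps, e_k ≈ 1.04e-01·0.251^k.
Need 0.251^k ≤ 1e-6/1.04e-01 = 9.61538e-06.
k ≥ ln(9.61538e-06)/ln(0.251) = -11.5521/-1.38230 = 8.357.
Smallest integer k = 9.

9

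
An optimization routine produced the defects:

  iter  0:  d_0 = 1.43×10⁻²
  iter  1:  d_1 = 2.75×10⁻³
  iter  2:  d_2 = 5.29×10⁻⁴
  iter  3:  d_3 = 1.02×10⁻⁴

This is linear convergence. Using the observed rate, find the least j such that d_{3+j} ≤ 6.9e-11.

9

Rate ρ ≈ d_3/d_2 = 1.02×10⁻⁴/5.29×10⁻⁴ = 0.1928.
After j more steps, d_{3+j} ≈ 1.02×10⁻⁴·ρ^j; need ρ^j ≤ 6.9e-11/1.02×10⁻⁴ = 6.76471e-07.
j ≥ ln(6.76471e-07)/ln(0.1928) = -14.2064/-1.64610 = 8.630.
So 9 more iterations are needed.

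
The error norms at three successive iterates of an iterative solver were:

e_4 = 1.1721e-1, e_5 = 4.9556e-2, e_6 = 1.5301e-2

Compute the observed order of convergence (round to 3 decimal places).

p ≈ ln(e_6/e_5) / ln(e_5/e_4)
  = ln(1.5301e-2/4.9556e-2) / ln(4.9556e-2/1.1721e-1)
  = ln(0.308762) / ln(0.422797)
  = -1.175185 / -0.860863 ≈ 1.365124

1.365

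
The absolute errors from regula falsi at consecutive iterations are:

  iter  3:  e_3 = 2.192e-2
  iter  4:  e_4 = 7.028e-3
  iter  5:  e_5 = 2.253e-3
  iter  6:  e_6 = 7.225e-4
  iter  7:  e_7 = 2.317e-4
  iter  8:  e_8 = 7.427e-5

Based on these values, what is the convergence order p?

Consecutive ratios: e_8/e_7 = 7.427e-5/2.317e-4 = 0.320544, e_7/e_6 = 2.317e-4/7.225e-4 = 0.320692.
p ≈ ln(0.320544)/ln(0.320692) = -1.1377/-1.1373 ≈ 1.00.
So the convergence is linear (order 1).

1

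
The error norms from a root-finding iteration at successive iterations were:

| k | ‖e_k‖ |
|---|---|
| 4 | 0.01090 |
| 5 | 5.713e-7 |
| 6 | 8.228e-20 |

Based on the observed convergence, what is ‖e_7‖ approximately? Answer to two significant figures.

2.5e-58

First estimate the order: p ≈ ln(‖e_6‖/‖e_5‖) / ln(‖e_5‖/‖e_4‖) = ln(8.228e-20/5.713e-7)/ln(5.713e-7/0.01090) = ln(1.44022e-13)/ln(5.24128e-05) ≈ 3.0000.
Then ‖e_7‖ ≈ ‖e_6‖·(‖e_6‖/‖e_5‖)^p = 8.228e-20·(1.44022e-13)^3.0000 = 8.228e-20·2.98735e-39 ≈ 2.458e-58.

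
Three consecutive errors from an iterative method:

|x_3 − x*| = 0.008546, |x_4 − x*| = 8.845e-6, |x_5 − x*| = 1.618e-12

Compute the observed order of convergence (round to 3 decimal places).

2.257

p ≈ ln(|x_5 − x*|/|x_4 − x*|) / ln(|x_4 − x*|/|x_3 − x*|)
  = ln(1.618e-12/8.845e-6) / ln(8.845e-6/0.008546)
  = ln(1.82928e-07) / ln(0.00103499)
  = -15.514173 / -6.873364 ≈ 2.257144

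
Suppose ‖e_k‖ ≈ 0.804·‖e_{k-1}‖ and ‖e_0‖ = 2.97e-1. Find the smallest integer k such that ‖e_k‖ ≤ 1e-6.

After k steps, ‖e_k‖ ≈ 2.97e-1·0.804^k.
Need 0.804^k ≤ 1e-6/2.97e-1 = 3.367e-06.
k ≥ ln(3.367e-06)/ln(0.804) = -12.6015/-0.21816 = 57.763.
Smallest integer k = 58.

58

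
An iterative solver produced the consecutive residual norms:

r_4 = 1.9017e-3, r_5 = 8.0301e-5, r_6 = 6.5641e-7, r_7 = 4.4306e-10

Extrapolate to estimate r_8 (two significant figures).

First estimate the order: p ≈ ln(r_7/r_6) / ln(r_6/r_5) = ln(4.4306e-10/6.5641e-7)/ln(6.5641e-7/8.0301e-5) = ln(0.000674974)/ln(0.00817437) ≈ 1.5189.
Then r_8 ≈ r_7·(r_7/r_6)^p = 4.4306e-10·(0.000674974)^1.5189 = 4.4306e-10·1.52758e-05 ≈ 6.768e-15.

6.8e-15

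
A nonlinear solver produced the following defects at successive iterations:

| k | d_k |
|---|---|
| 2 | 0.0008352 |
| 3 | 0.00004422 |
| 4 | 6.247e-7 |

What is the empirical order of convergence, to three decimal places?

p ≈ ln(d_4/d_3) / ln(d_3/d_2)
  = ln(6.247e-7/0.00004422) / ln(0.00004422/0.0008352)
  = ln(0.0141271) / ln(0.0529454)
  = -4.259660 / -2.938494 ≈ 1.449606

1.450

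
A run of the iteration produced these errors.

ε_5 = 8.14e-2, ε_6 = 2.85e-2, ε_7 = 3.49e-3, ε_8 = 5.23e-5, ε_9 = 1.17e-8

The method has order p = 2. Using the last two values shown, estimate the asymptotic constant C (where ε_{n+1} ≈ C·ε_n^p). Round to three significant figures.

4.28

C ≈ ε_9 / ε_8^2
  = 1.17e-8 / (5.23e-5)^2
  = 1.17e-8 / 2.73529e-09 ≈ 4.2774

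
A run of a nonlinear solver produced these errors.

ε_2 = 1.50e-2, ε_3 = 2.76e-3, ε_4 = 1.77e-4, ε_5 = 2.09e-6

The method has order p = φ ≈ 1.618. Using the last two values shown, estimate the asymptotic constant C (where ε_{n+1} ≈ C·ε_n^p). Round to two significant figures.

2.5

C ≈ ε_5 / ε_4^1.618
  = 2.09e-6 / (1.77e-4)^1.618
  = 2.09e-6 / 8.49612e-07 ≈ 2.4599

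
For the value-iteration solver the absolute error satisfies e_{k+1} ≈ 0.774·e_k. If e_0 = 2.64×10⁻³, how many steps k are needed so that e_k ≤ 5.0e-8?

After k steps, e_k ≈ 2.64×10⁻³·0.774^k.
Need 0.774^k ≤ 5.0e-8/2.64×10⁻³ = 1.89394e-05.
k ≥ ln(1.89394e-05)/ln(0.774) = -10.8743/-0.25618 = 42.448.
Smallest integer k = 43.

43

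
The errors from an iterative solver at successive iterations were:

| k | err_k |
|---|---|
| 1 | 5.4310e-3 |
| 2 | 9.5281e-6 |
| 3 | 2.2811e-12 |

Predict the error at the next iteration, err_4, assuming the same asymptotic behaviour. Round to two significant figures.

2.8e-28

First estimate the order: p ≈ ln(err_3/err_2) / ln(err_2/err_1) = ln(2.2811e-12/9.5281e-6)/ln(9.5281e-6/5.4310e-3) = ln(2.39408e-07)/ln(0.00175439) ≈ 2.4025.
Then err_4 ≈ err_3·(err_3/err_2)^p = 2.2811e-12·(2.39408e-07)^2.4025 = 2.2811e-12·1.23988e-16 ≈ 2.828e-28.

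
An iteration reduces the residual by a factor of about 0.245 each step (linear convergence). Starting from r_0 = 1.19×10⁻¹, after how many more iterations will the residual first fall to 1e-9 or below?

After k steps, r_k ≈ 1.19×10⁻¹·0.245^k.
Need 0.245^k ≤ 1e-9/1.19×10⁻¹ = 8.40336e-09.
k ≥ ln(8.40336e-09)/ln(0.245) = -18.5946/-1.40650 = 13.220.
Smallest integer k = 14.

14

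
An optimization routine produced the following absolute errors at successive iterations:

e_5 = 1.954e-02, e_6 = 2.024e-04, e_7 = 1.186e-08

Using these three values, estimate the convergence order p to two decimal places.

2.13

p ≈ ln(e_7/e_6) / ln(e_6/e_5)
  = ln(1.186e-08/2.024e-04) / ln(2.024e-04/1.954e-02)
  = ln(5.85968e-05) / ln(0.0103582)
  = -9.74483 / -4.56998 ≈ 2.13236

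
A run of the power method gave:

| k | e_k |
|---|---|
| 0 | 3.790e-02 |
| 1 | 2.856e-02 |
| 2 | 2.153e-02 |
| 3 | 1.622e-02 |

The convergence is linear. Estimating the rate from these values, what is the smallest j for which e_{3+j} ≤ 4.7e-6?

Rate ρ ≈ e_3/e_2 = 1.622e-02/2.153e-02 = 0.7534.
After j more steps, e_{3+j} ≈ 1.622e-02·ρ^j; need ρ^j ≤ 4.7e-6/1.622e-02 = 0.000289766.
j ≥ ln(0.000289766)/ln(0.7534) = -8.1464/-0.28316 = 28.770.
So 29 more iterations are needed.

29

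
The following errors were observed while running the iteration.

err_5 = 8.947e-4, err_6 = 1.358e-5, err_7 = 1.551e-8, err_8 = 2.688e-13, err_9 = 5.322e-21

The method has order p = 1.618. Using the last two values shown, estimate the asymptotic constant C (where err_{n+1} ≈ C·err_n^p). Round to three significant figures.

C ≈ err_9 / err_8^1.618
  = 5.322e-21 / (2.688e-13)^1.618
  = 5.322e-21 / 4.57948e-21 ≈ 1.1621

1.16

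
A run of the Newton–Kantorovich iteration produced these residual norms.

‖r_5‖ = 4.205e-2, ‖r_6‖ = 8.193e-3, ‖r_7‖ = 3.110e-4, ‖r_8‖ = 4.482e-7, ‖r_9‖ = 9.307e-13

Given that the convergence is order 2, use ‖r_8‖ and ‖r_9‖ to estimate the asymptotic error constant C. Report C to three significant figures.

4.63

C ≈ ‖r_9‖ / ‖r_8‖^2
  = 9.307e-13 / (4.482e-7)^2
  = 9.307e-13 / 2.00883e-13 ≈ 4.633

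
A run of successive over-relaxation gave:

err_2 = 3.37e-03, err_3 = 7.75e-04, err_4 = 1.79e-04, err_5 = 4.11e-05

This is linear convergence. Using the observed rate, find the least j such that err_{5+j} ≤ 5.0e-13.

Rate ρ ≈ err_5/err_4 = 4.11e-05/1.79e-04 = 0.2296.
After j more steps, err_{5+j} ≈ 4.11e-05·ρ^j; need ρ^j ≤ 5.0e-13/4.11e-05 = 1.21655e-08.
j ≥ ln(1.21655e-08)/ln(0.2296) = -18.2247/-1.47142 = 12.386.
So 13 more iterations are needed.

13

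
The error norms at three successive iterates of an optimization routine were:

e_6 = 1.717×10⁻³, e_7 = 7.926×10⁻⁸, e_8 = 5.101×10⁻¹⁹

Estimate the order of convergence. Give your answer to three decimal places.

p ≈ ln(e_8/e_7) / ln(e_7/e_6)
  = ln(5.101×10⁻¹⁹/7.926×10⁻⁸) / ln(7.926×10⁻⁸/1.717×10⁻³)
  = ln(6.43578e-12) / ln(4.61619e-05)
  = -25.769148 / -9.983356 ≈ 2.581211

2.581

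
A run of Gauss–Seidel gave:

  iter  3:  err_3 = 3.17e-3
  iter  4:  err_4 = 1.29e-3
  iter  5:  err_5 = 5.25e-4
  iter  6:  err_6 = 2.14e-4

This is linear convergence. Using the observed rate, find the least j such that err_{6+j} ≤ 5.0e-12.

Rate ρ ≈ err_6/err_5 = 2.14e-4/5.25e-4 = 0.4076.
After j more steps, err_{6+j} ≈ 2.14e-4·ρ^j; need ρ^j ≤ 5.0e-12/2.14e-4 = 2.33645e-08.
j ≥ ln(2.33645e-08)/ln(0.4076) = -17.5720/-0.89747 = 19.579.
So 20 more iterations are needed.

20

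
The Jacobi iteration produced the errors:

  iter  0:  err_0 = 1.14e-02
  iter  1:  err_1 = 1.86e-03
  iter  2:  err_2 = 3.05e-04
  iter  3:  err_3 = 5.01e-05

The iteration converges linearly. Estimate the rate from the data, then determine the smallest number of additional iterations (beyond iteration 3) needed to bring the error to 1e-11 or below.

Rate ρ ≈ err_3/err_2 = 5.01e-05/3.05e-04 = 0.1643.
After j more steps, err_{3+j} ≈ 5.01e-05·ρ^j; need ρ^j ≤ 1e-11/5.01e-05 = 1.99601e-07.
j ≥ ln(1.99601e-07)/ln(0.1643) = -15.4269/-1.80606 = 8.542.
So 9 more iterations are needed.

9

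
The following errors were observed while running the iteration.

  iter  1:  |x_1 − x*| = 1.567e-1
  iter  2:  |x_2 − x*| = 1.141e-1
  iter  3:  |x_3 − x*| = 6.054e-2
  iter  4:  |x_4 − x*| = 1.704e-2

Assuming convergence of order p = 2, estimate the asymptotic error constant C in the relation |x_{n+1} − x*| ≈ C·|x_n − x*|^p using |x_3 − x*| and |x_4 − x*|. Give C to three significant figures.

C ≈ |x_4 − x*| / |x_3 − x*|^2
  = 1.704e-2 / (6.054e-2)^2
  = 1.704e-2 / 0.00366509 ≈ 4.6493

4.65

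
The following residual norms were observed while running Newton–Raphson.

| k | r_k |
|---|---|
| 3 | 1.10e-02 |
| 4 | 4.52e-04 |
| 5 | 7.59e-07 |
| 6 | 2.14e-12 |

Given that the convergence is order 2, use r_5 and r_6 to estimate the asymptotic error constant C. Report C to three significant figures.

C ≈ r_6 / r_5^2
  = 2.14e-12 / (7.59e-07)^2
  = 2.14e-12 / 5.76081e-13 ≈ 3.7148

3.71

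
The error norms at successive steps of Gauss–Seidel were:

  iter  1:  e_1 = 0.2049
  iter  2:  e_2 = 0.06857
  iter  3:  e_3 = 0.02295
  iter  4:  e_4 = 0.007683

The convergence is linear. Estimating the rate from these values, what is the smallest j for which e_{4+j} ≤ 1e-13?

Rate ρ ≈ e_4/e_3 = 0.007683/0.02295 = 0.3348.
After j more steps, e_{4+j} ≈ 0.007683·ρ^j; need ρ^j ≤ 1e-13/0.007683 = 1.30157e-11.
j ≥ ln(1.30157e-11)/ln(0.3348) = -25.0649/-1.09422 = 22.907.
So 23 more iterations are needed.

23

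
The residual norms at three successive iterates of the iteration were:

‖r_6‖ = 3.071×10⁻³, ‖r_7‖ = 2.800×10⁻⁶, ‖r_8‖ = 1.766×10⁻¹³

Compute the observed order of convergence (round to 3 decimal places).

2.368

p ≈ ln(‖r_8‖/‖r_7‖) / ln(‖r_7‖/‖r_6‖)
  = ln(1.766×10⁻¹³/2.800×10⁻⁶) / ln(2.800×10⁻⁶/3.071×10⁻³)
  = ln(6.30714e-08) / ln(0.000911755)
  = -16.578998 / -7.000139 ≈ 2.368381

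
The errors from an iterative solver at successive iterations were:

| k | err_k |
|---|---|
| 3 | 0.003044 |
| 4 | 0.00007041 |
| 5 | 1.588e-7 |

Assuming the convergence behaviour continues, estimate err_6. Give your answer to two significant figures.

8.3e-12

First estimate the order: p ≈ ln(err_5/err_4) / ln(err_4/err_3) = ln(1.588e-7/0.00007041)/ln(0.00007041/0.003044) = ln(0.00225536)/ln(0.0231307) ≈ 1.6180.
Then err_6 ≈ err_5·(err_5/err_4)^p = 1.588e-7·(0.00225536)^1.6180 = 1.588e-7·5.21799e-05 ≈ 8.286e-12.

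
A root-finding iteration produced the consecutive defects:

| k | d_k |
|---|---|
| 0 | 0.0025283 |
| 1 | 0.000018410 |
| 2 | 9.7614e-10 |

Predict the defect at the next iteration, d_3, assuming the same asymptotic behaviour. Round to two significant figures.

First estimate the order: p ≈ ln(d_2/d_1) / ln(d_1/d_0) = ln(9.7614e-10/0.000018410)/ln(0.000018410/0.0025283) = ln(5.30223e-05)/ln(0.00728157) ≈ 2.0000.
Then d_3 ≈ d_2·(d_2/d_1)^p = 9.7614e-10·(5.30223e-05)^2.0000 = 9.7614e-10·2.81136e-09 ≈ 2.744e-18.

2.7e-18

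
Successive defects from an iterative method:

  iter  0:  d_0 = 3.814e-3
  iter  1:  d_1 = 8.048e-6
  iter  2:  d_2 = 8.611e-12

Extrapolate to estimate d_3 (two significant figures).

First estimate the order: p ≈ ln(d_2/d_1) / ln(d_1/d_0) = ln(8.611e-12/8.048e-6)/ln(8.048e-6/3.814e-3) = ln(1.06996e-06)/ln(0.00211012) ≈ 2.2314.
Then d_3 ≈ d_2·(d_2/d_1)^p = 8.611e-12·(1.06996e-06)^2.2314 = 8.611e-12·4.75478e-14 ≈ 4.094e-25.

4.1e-25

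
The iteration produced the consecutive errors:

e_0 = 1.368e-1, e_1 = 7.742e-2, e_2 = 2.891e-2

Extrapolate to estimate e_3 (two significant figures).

5.3e-3

First estimate the order: p ≈ ln(e_2/e_1) / ln(e_1/e_0) = ln(2.891e-2/7.742e-2)/ln(7.742e-2/1.368e-1) = ln(0.373418)/ln(0.565936) ≈ 1.7304.
Then e_3 ≈ e_2·(e_2/e_1)^p = 2.891e-2·(0.373418)^1.7304 = 2.891e-2·0.181856 ≈ 0.005257.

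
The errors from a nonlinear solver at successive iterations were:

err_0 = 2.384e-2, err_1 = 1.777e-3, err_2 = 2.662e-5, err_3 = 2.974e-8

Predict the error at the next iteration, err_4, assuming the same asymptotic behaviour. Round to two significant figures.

First estimate the order: p ≈ ln(err_3/err_2) / ln(err_2/err_1) = ln(2.974e-8/2.662e-5)/ln(2.662e-5/1.777e-3) = ln(0.00111721)/ln(0.0149803) ≈ 1.6179.
Then err_4 ≈ err_3·(err_3/err_2)^p = 2.974e-8·(0.00111721)^1.6179 = 2.974e-8·1.67563e-05 ≈ 4.983e-13.

5.0e-13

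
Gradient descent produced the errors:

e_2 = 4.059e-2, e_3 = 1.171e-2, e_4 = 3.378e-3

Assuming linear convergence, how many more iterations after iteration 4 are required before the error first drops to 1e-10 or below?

Rate ρ ≈ e_4/e_3 = 3.378e-3/1.171e-2 = 0.2885.
After j more steps, e_{4+j} ≈ 3.378e-3·ρ^j; need ρ^j ≤ 1e-10/3.378e-3 = 2.96033e-08.
j ≥ ln(2.96033e-08)/ln(0.2885) = -17.3354/-1.24306 = 13.946.
So 14 more iterations are needed.

14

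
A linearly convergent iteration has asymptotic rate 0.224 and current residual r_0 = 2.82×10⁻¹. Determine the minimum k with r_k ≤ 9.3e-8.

After k steps, r_k ≈ 2.82×10⁻¹·0.224^k.
Need 0.224^k ≤ 9.3e-8/2.82×10⁻¹ = 3.29787e-07.
k ≥ ln(3.29787e-07)/ln(0.224) = -14.9248/-1.49611 = 9.976.
Smallest integer k = 10.

10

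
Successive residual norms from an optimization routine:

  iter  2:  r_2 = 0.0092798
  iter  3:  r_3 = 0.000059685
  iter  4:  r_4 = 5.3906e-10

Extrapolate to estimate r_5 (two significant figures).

First estimate the order: p ≈ ln(r_4/r_3) / ln(r_3/r_2) = ln(5.3906e-10/0.000059685)/ln(0.000059685/0.0092798) = ln(9.03175e-06)/ln(0.00643171) ≈ 2.3015.
Then r_5 ≈ r_4·(r_4/r_3)^p = 5.3906e-10·(9.03175e-06)^2.3015 = 5.3906e-10·2.45872e-12 ≈ 1.325e-21.

1.3e-21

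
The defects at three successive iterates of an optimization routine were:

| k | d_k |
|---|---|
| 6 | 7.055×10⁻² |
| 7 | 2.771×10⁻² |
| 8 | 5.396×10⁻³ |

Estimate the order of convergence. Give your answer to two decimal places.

1.75

p ≈ ln(d_8/d_7) / ln(d_7/d_6)
  = ln(5.396×10⁻³/2.771×10⁻²) / ln(2.771×10⁻²/7.055×10⁻²)
  = ln(0.194731) / ln(0.392771)
  = -1.63614 / -0.93453 ≈ 1.75076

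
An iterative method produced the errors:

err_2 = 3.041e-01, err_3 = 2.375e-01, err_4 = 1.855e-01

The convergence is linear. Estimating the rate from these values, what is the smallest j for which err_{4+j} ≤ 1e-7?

59

Rate ρ ≈ err_4/err_3 = 1.855e-01/2.375e-01 = 0.7811.
After j more steps, err_{4+j} ≈ 1.855e-01·ρ^j; need ρ^j ≤ 1e-7/1.855e-01 = 5.39084e-07.
j ≥ ln(5.39084e-07)/ln(0.7811) = -14.4334/-0.24705 = 58.423.
So 59 more iterations are needed.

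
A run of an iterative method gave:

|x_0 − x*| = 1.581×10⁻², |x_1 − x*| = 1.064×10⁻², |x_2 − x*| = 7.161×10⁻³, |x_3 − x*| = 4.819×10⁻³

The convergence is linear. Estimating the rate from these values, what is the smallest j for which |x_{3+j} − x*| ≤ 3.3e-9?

36

Rate ρ ≈ |x_3 − x*|/|x_2 − x*| = 4.819×10⁻³/7.161×10⁻³ = 0.6730.
After j more steps, |x_{3+j} − x*| ≈ 4.819×10⁻³·ρ^j; need ρ^j ≤ 3.3e-9/4.819×10⁻³ = 6.84789e-07.
j ≥ ln(6.84789e-07)/ln(0.6730) = -14.1942/-0.39601 = 35.843.
So 36 more iterations are needed.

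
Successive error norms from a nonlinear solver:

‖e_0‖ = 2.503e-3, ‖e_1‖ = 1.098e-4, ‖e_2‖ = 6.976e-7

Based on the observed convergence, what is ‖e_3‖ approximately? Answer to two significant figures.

First estimate the order: p ≈ ln(‖e_2‖/‖e_1‖) / ln(‖e_1‖/‖e_0‖) = ln(6.976e-7/1.098e-4)/ln(1.098e-4/2.503e-3) = ln(0.00635337)/ln(0.0438674) ≈ 1.6180.
Then ‖e_3‖ ≈ ‖e_2‖·(‖e_2‖/‖e_1‖)^p = 6.976e-7·(0.00635337)^1.6180 = 6.976e-7·0.000278779 ≈ 1.945e-10.

1.9e-10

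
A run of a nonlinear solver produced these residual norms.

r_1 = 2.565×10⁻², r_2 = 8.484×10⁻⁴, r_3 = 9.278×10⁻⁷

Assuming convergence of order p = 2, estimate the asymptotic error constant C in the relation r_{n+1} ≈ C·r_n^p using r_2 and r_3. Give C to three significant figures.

1.29

C ≈ r_3 / r_2^2
  = 9.278×10⁻⁷ / (8.484×10⁻⁴)^2
  = 9.278×10⁻⁷ / 7.19783e-07 ≈ 1.289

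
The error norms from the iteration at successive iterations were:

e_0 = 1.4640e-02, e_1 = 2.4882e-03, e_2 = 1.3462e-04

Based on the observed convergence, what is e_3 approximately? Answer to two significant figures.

First estimate the order: p ≈ ln(e_2/e_1) / ln(e_1/e_0) = ln(1.3462e-04/2.4882e-03)/ln(2.4882e-03/1.4640e-02) = ln(0.0541034)/ln(0.169959) ≈ 1.6459.
Then e_3 ≈ e_2·(e_2/e_1)^p = 1.3462e-04·(0.0541034)^1.6459 = 1.3462e-04·0.0082227 ≈ 1.107e-06.

1.1e-6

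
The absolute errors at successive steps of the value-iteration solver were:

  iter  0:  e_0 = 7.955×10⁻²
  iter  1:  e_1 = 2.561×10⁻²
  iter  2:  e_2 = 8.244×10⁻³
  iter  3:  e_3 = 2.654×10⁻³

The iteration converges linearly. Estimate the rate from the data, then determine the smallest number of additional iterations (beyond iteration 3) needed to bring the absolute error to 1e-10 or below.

Rate ρ ≈ e_3/e_2 = 2.654×10⁻³/8.244×10⁻³ = 0.3219.
After j more steps, e_{3+j} ≈ 2.654×10⁻³·ρ^j; need ρ^j ≤ 1e-10/2.654×10⁻³ = 3.7679e-08.
j ≥ ln(3.7679e-08)/ln(0.3219) = -17.0942/-1.13351 = 15.081.
So 16 more iterations are needed.

16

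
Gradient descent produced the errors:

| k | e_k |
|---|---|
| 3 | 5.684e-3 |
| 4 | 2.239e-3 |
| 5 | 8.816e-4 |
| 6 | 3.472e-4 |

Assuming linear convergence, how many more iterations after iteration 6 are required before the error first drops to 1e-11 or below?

Rate ρ ≈ e_6/e_5 = 3.472e-4/8.816e-4 = 0.3938.
After j more steps, e_{6+j} ≈ 3.472e-4·ρ^j; need ρ^j ≤ 1e-11/3.472e-4 = 2.88018e-08.
j ≥ ln(2.88018e-08)/ln(0.3938) = -17.3628/-0.93191 = 18.631.
So 19 more iterations are needed.

19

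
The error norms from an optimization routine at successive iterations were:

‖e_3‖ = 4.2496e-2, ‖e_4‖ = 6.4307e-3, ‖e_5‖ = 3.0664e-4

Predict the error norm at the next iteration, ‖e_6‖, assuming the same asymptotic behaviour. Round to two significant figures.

First estimate the order: p ≈ ln(‖e_5‖/‖e_4‖) / ln(‖e_4‖/‖e_3‖) = ln(3.0664e-4/6.4307e-3)/ln(6.4307e-3/4.2496e-2) = ln(0.0476838)/ln(0.151325) ≈ 1.6116.
Then ‖e_6‖ ≈ ‖e_5‖·(‖e_5‖/‖e_4‖)^p = 3.0664e-4·(0.0476838)^1.6116 = 3.0664e-4·0.00741417 ≈ 2.273e-06.

2.3e-6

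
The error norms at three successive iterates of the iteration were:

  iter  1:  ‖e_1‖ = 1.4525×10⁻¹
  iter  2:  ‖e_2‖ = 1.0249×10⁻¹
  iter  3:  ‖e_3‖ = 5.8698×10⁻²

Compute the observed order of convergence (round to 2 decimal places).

p ≈ ln(‖e_3‖/‖e_2‖) / ln(‖e_2‖/‖e_1‖)
  = ln(5.8698×10⁻²/1.0249×10⁻¹) / ln(1.0249×10⁻¹/1.4525×10⁻¹)
  = ln(0.572719) / ln(0.705611)
  = -0.55736 / -0.34869 ≈ 1.59844

1.60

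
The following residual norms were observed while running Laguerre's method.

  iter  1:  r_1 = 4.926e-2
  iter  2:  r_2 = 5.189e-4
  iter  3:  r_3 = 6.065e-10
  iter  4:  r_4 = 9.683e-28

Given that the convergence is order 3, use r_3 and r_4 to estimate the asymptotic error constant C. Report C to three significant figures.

4.34

C ≈ r_4 / r_3^3
  = 9.683e-28 / (6.065e-10)^3
  = 9.683e-28 / 2.23096e-28 ≈ 4.3403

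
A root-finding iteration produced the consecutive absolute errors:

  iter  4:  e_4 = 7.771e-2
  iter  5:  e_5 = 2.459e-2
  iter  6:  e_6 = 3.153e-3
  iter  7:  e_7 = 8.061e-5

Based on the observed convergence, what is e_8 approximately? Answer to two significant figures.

First estimate the order: p ≈ ln(e_7/e_6) / ln(e_6/e_5) = ln(8.061e-5/3.153e-3)/ln(3.153e-3/2.459e-2) = ln(0.0255661)/ln(0.128223) ≈ 1.7851.
Then e_8 ≈ e_7·(e_7/e_6)^p = 8.061e-5·(0.0255661)^1.7851 = 8.061e-5·0.00143722 ≈ 1.159e-07.

1.2e-7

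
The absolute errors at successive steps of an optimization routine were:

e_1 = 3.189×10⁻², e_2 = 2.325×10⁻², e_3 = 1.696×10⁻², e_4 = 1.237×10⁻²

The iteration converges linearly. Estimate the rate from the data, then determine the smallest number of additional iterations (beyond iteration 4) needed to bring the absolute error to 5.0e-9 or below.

47

Rate ρ ≈ e_4/e_3 = 1.237×10⁻²/1.696×10⁻² = 0.7294.
After j more steps, e_{4+j} ≈ 1.237×10⁻²·ρ^j; need ρ^j ≤ 5.0e-9/1.237×10⁻² = 4.04204e-07.
j ≥ ln(4.04204e-07)/ln(0.7294) = -14.7213/-0.31553 = 46.656.
So 47 more iterations are needed.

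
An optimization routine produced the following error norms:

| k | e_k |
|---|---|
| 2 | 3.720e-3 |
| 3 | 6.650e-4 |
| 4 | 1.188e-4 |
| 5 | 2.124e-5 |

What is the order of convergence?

1

Consecutive ratios: e_5/e_4 = 2.124e-5/1.188e-4 = 0.178788, e_4/e_3 = 1.188e-4/6.650e-4 = 0.178647.
p ≈ ln(0.178788)/ln(0.178647) = -1.7216/-1.7223 ≈ 1.00.
So the convergence is linear (order 1).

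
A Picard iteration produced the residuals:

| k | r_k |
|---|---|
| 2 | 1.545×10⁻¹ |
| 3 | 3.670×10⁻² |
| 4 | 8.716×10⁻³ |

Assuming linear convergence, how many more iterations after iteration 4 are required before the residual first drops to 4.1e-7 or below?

7

Rate ρ ≈ r_4/r_3 = 8.716×10⁻³/3.670×10⁻² = 0.2375.
After j more steps, r_{4+j} ≈ 8.716×10⁻³·ρ^j; need ρ^j ≤ 4.1e-7/8.716×10⁻³ = 4.70399e-05.
j ≥ ln(4.70399e-05)/ln(0.2375) = -9.9645/-1.43759 = 6.931.
So 7 more iterations are needed.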